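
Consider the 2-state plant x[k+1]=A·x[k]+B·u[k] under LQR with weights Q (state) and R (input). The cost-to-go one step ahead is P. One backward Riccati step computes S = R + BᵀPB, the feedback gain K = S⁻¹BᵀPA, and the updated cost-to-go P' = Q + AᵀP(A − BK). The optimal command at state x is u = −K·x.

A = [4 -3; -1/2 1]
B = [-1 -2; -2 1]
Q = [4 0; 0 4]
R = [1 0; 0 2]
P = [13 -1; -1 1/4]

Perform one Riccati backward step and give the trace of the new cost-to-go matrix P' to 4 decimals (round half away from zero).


17.2100

BᵀP = [-11.0000 0.5000; -27.0000 2.2500]
S = R + BᵀPB = [1 0; 0 2] + [10.0000 22.5000; 22.5000 56.2500] = [11.0000 22.5000; 22.5000 58.2500]
BᵀPA = [-44.2500 33.5000; -109.1250 83.2500]
K = S⁻¹·BᵀPA = [-0.9089 0.5818; -1.5223 1.2045]
A−BK = [0.0465 -0.0093; -0.7955 0.9591]
AᵀP(A−BK) = [5.7212 -4.4442; -4.4442 3.4888]
P' = Q + AᵀP(A−BK) = [9.7212 -4.4442; -4.4442 7.4888]
tr(P') = 17.2100


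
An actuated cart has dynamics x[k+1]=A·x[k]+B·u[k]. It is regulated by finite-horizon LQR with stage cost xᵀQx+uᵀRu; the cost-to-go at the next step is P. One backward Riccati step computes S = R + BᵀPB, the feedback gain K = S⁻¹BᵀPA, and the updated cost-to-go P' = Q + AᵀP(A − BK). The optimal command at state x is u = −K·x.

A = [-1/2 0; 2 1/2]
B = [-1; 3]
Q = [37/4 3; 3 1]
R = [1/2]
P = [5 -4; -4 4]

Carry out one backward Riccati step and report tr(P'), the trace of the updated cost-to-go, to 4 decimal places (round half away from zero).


10.4809

BᵀP = [-17.0000 16.0000]
S = R + BᵀPB = [1/2] + [65.0000] = [65.5000]
BᵀPA = [40.5000 8.0000]
K = S⁻¹·BᵀPA = [0.6183 0.1221]
A−BK = [0.1183 0.1221; 0.1450 0.1336]
AᵀP(A−BK) = [0.2080 0.0534; 0.0534 0.0229]
P' = Q + AᵀP(A−BK) = [9.4580 3.0534; 3.0534 1.0229]
tr(P') = 10.4809


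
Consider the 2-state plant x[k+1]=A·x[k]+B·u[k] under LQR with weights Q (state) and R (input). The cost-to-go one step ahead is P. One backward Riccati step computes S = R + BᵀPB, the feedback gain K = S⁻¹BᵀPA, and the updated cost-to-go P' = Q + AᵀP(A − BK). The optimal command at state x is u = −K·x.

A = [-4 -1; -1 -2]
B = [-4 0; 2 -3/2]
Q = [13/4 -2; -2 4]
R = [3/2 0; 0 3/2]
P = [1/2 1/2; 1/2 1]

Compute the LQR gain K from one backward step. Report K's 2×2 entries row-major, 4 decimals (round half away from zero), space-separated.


0.7273 0.1818 1.2000 1.0000

BᵀP = [-1.0000 0.0000; -0.7500 -1.5000]
S = R + BᵀPB = [3/2 0; 0 3/2] + [4.0000 0.0000; 0.0000 2.2500] = [5.5000 0.0000; 0.0000 3.7500]
BᵀPA = [4.0000 1.0000; 4.5000 3.7500]
K = S⁻¹·BᵀPA = [0.7273 0.1818; 1.2000 1.0000]
A−BK = [-1.0909 -0.2727; -0.6545 -0.8636]
AᵀP(A−BK) = [4.6909 3.2727; 3.2727 2.5682]
P' = Q + AᵀP(A−BK) = [7.9409 1.2727; 1.2727 6.5682]
tr(P') = 14.5091


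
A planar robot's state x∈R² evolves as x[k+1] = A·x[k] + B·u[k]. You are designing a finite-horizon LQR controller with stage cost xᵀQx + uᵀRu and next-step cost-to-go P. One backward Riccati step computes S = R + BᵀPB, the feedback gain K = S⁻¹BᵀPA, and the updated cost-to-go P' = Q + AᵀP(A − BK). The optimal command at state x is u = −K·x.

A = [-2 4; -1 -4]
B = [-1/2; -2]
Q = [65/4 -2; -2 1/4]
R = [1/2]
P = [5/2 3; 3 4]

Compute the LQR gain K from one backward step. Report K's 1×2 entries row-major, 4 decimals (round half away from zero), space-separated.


BᵀP = [-7.2500 -9.5000]
S = R + BᵀPB = [1/2] + [22.6250] = [23.1250]
BᵀPA = [24.0000 9.0000]
K = S⁻¹·BᵀPA = [1.0378 0.3892]
A−BK = [-1.4811 4.1946; 1.0757 -3.2216]
AᵀP(A−BK) = [1.0919 -1.3405; -1.3405 4.4973]
P' = Q + AᵀP(A−BK) = [17.3419 -3.3405; -3.3405 4.7473]
tr(P') = 22.0892

1.0378 0.3892


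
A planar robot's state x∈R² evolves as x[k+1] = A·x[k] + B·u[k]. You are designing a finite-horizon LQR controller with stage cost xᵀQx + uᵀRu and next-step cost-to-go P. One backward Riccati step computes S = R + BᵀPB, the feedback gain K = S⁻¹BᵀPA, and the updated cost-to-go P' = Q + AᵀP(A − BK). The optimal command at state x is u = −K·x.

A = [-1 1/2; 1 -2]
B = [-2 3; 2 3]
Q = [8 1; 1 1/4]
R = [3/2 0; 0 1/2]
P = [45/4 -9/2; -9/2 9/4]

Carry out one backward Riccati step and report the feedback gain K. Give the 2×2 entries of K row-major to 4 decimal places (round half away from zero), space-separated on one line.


BᵀP = [-31.5000 13.5000; 20.2500 -6.7500]
S = R + BᵀPB = [3/2 0; 0 1/2] + [90.0000 -54.0000; -54.0000 40.5000] = [91.5000 -54.0000; -54.0000 41.0000]
BᵀPA = [45.0000 -42.7500; -27.0000 23.6250]
K = S⁻¹·BᵀPA = [0.4632 -0.5709; -0.0485 -0.1757]
A−BK = [0.0718 -0.1147; 0.2190 -0.3310]
AᵀP(A−BK) = [0.3474 -0.4282; -0.4282 0.5572]
P' = Q + AᵀP(A−BK) = [8.3474 0.5718; 0.5718 0.8072]
tr(P') = 9.1546

0.4632 -0.5709 -0.0485 -0.1757


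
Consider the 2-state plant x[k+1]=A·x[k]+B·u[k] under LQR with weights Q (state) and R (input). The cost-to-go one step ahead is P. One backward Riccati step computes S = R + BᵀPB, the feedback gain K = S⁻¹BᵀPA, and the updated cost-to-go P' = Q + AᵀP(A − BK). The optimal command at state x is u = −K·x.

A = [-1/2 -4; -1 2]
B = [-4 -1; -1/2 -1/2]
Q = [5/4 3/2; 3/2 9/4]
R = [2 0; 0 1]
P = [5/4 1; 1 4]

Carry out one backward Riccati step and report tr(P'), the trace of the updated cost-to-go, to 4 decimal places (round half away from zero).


BᵀP = [-5.5000 -6.0000; -1.7500 -3.0000]
S = R + BᵀPB = [2 0; 0 1] + [25.0000 8.5000; 8.5000 3.2500] = [27.0000 8.5000; 8.5000 4.2500]
BᵀPA = [8.7500 10.0000; 3.8750 1.0000]
K = S⁻¹·BᵀPA = [0.1000 0.8000; 0.7118 -1.3647]
A−BK = [0.6118 -2.1647; -0.5941 1.7176]
AᵀP(A−BK) = [1.6794 -4.2118; -4.2118 13.3647]
P' = Q + AᵀP(A−BK) = [2.9294 -2.7118; -2.7118 15.6147]
tr(P') = 18.5441

18.5441


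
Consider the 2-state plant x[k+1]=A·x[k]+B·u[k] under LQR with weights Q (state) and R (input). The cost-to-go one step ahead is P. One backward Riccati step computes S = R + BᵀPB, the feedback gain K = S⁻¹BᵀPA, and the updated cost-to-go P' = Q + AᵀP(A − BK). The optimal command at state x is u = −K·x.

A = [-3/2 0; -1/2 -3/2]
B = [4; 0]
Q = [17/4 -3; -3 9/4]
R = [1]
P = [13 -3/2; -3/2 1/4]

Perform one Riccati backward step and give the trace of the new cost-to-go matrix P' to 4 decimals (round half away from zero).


6.8236

BᵀP = [52.0000 -6.0000]
S = R + BᵀPB = [1] + [208.0000] = [209.0000]
BᵀPA = [-75.0000 9.0000]
K = S⁻¹·BᵀPA = [-0.3589 0.0431]
A−BK = [-0.0646 -0.1722; -0.5000 -1.5000]
AᵀP(A−BK) = [0.1486 0.0422; 0.0422 0.1749]
P' = Q + AᵀP(A−BK) = [4.3986 -2.9578; -2.9578 2.4249]
tr(P') = 6.8236


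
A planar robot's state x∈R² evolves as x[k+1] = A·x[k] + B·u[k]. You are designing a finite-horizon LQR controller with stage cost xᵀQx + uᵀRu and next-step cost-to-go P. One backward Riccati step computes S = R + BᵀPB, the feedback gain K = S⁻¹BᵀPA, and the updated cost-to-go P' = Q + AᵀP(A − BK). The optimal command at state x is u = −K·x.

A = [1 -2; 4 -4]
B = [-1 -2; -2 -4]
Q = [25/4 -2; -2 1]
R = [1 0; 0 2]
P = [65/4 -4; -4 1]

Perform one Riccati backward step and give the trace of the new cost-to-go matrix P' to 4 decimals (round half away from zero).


BᵀP = [-8.2500 2.0000; -16.5000 4.0000]
S = R + BᵀPB = [1 0; 0 2] + [4.2500 8.5000; 8.5000 17.0000] = [5.2500 8.5000; 8.5000 19.0000]
BᵀPA = [-0.2500 8.5000; -0.5000 17.0000]
K = S⁻¹·BᵀPA = [-0.0182 0.6182; -0.0182 0.6182]
A−BK = [0.9455 -0.1455; 3.8909 -0.2909]
AᵀP(A−BK) = [0.2364 -0.0364; -0.0364 1.2364]
P' = Q + AᵀP(A−BK) = [6.4864 -2.0364; -2.0364 2.2364]
tr(P') = 8.7227

8.7227


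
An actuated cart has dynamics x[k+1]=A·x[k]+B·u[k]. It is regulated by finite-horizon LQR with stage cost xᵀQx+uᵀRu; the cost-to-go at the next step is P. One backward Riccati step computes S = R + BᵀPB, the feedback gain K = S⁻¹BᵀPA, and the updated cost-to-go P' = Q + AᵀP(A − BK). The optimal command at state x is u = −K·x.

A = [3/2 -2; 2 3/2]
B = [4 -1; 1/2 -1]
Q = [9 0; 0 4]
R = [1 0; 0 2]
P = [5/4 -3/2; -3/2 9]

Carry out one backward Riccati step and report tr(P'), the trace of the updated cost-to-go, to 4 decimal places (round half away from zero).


26.6102

BᵀP = [4.2500 -1.5000; 0.2500 -7.5000]
S = R + BᵀPB = [1 0; 0 2] + [16.2500 -2.7500; -2.7500 7.2500] = [17.2500 -2.7500; -2.7500 9.2500]
BᵀPA = [3.3750 -10.7500; -14.6250 -11.7500]
K = S⁻¹·BᵀPA = [-0.0592 -0.8668; -1.5987 -1.5280]
A−BK = [0.1382 -0.0609; 0.4309 0.4054]
AᵀP(A−BK) = [6.6316 6.4539; 6.4539 6.9786]
P' = Q + AᵀP(A−BK) = [15.6316 6.4539; 6.4539 10.9786]
tr(P') = 26.6102


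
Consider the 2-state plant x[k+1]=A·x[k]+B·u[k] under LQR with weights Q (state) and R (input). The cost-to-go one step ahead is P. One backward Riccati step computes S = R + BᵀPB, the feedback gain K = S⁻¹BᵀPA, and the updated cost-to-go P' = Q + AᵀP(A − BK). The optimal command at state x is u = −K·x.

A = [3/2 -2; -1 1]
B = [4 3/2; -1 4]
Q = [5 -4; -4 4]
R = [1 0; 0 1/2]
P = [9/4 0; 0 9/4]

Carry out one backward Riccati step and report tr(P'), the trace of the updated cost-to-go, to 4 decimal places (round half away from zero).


BᵀP = [9.0000 -2.2500; 3.3750 9.0000]
S = R + BᵀPB = [1 0; 0 1/2] + [38.2500 4.5000; 4.5000 41.0625] = [39.2500 4.5000; 4.5000 41.5625]
BᵀPA = [15.7500 -20.2500; -3.9375 2.2500]
K = S⁻¹·BᵀPA = [0.4173 -0.5287; -0.1399 0.1114]
A−BK = [0.0406 -0.0523; -0.0230 0.0258]
AᵀP(A−BK) = [0.1888 -0.2345; -0.2345 0.2934]
P' = Q + AᵀP(A−BK) = [5.1888 -4.2345; -4.2345 4.2934]
tr(P') = 9.4822

9.4822


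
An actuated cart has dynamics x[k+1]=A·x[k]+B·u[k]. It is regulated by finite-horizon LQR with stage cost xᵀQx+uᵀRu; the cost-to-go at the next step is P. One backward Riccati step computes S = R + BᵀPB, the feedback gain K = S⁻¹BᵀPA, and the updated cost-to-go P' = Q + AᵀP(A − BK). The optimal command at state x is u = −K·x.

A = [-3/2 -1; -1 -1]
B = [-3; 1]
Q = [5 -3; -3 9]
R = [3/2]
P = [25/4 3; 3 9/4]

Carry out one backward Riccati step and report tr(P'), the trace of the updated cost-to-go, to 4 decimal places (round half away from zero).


BᵀP = [-15.7500 -6.7500]
S = R + BᵀPB = [3/2] + [40.5000] = [42.0000]
BᵀPA = [30.3750 22.5000]
K = S⁻¹·BᵀPA = [0.7232 0.5357]
A−BK = [0.6696 0.6071; -1.7232 -1.5357]
AᵀP(A−BK) = [3.3449 2.8527; 2.8527 2.4464]
P' = Q + AᵀP(A−BK) = [8.3449 -0.1473; -0.1473 11.4464]
tr(P') = 19.7913

19.7913


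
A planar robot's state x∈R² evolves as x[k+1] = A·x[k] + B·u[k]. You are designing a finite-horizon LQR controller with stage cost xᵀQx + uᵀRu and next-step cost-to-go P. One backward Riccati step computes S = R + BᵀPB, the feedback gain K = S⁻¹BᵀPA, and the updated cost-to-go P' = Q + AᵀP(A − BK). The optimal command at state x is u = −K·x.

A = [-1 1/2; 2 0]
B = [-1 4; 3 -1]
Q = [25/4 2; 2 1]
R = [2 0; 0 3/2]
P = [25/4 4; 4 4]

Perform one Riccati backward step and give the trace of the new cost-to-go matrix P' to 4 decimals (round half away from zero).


8.0050

BᵀP = [5.7500 8.0000; 21.0000 12.0000]
S = R + BᵀPB = [2 0; 0 3/2] + [18.2500 15.0000; 15.0000 72.0000] = [20.2500 15.0000; 15.0000 73.5000]
BᵀPA = [10.2500 2.8750; 3.0000 10.5000]
K = S⁻¹·BᵀPA = [0.5607 0.0426; -0.0736 0.1342]
A−BK = [-0.1449 0.0059; 0.2443 0.0064]
AᵀP(A−BK) = [0.7237 0.0359; 0.0359 0.0313]
P' = Q + AᵀP(A−BK) = [6.9737 2.0359; 2.0359 1.0313]
tr(P') = 8.0050


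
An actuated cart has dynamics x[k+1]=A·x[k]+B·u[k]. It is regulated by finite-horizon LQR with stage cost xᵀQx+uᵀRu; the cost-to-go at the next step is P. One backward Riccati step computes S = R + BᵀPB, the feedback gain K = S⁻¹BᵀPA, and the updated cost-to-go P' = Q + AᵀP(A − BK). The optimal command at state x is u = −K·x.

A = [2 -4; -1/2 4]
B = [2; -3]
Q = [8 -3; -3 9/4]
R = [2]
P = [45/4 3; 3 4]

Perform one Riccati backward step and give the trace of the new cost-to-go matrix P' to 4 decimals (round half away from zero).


49.6543

BᵀP = [13.5000 -6.0000]
S = R + BᵀPB = [2] + [45.0000] = [47.0000]
BᵀPA = [30.0000 -78.0000]
K = S⁻¹·BᵀPA = [0.6383 -1.6596]
A−BK = [0.7234 -0.6809; 1.4149 -0.9787]
AᵀP(A−BK) = [20.8511 -18.2128; -18.2128 18.5532]
P' = Q + AᵀP(A−BK) = [28.8511 -21.2128; -21.2128 20.8032]
tr(P') = 49.6543


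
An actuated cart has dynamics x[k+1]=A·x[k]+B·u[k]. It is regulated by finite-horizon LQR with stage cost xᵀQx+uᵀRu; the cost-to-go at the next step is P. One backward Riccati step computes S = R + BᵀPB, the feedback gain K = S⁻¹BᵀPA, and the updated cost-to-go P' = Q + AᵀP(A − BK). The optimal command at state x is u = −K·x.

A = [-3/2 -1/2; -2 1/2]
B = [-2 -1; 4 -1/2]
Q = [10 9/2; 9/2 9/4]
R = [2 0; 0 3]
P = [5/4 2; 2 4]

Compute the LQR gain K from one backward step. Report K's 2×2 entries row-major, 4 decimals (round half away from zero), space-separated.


BᵀP = [5.5000 12.0000; -2.2500 -4.0000]
S = R + BᵀPB = [2 0; 0 3] + [37.0000 -11.5000; -11.5000 4.2500] = [39.0000 -11.5000; -11.5000 7.2500]
BᵀPA = [-32.2500 3.2500; 11.3750 -0.8750]
K = S⁻¹·BᵀPA = [-0.6844 0.0897; 0.4834 0.0216]
A−BK = [-2.3854 -0.2990; 0.9792 0.1520]
AᵀP(A−BK) = [3.2425 0.0847; 0.0847 0.0399]
P' = Q + AᵀP(A−BK) = [13.2425 4.5847; 4.5847 2.2899]
tr(P') = 15.5324

-0.6844 0.0897 0.4834 0.0216


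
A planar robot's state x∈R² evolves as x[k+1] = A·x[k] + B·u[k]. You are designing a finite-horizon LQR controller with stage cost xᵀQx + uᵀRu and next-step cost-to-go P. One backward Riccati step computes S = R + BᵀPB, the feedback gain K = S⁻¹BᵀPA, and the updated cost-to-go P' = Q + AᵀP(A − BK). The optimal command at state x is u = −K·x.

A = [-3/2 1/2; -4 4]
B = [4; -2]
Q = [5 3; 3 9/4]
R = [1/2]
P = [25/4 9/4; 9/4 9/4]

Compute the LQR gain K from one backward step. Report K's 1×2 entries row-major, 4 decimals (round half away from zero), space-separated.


-0.6633 0.3844

BᵀP = [20.5000 4.5000]
S = R + BᵀPB = [1/2] + [73.0000] = [73.5000]
BᵀPA = [-48.7500 28.2500]
K = S⁻¹·BᵀPA = [-0.6633 0.3844]
A−BK = [1.1531 -1.0374; -5.3265 4.7687]
AᵀP(A−BK) = [44.7283 -39.9503; -39.9503 35.7045]
P' = Q + AᵀP(A−BK) = [49.7283 -36.9503; -36.9503 37.9545]
tr(P') = 87.6828


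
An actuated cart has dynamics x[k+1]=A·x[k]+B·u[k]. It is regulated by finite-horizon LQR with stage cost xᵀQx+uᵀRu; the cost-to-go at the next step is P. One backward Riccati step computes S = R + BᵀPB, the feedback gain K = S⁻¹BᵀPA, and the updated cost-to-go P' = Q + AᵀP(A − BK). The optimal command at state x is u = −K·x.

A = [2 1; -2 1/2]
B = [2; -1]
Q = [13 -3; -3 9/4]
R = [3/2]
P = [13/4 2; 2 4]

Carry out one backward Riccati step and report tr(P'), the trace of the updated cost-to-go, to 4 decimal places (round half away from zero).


BᵀP = [4.5000 0.0000]
S = R + BᵀPB = [3/2] + [9.0000] = [10.5000]
BᵀPA = [9.0000 4.5000]
K = S⁻¹·BᵀPA = [0.8571 0.4286]
A−BK = [0.2857 0.1429; -1.1429 0.9286]
AᵀP(A−BK) = [5.2857 -3.3571; -3.3571 4.3214]
P' = Q + AᵀP(A−BK) = [18.2857 -6.3571; -6.3571 6.5714]
tr(P') = 24.8571

24.8571


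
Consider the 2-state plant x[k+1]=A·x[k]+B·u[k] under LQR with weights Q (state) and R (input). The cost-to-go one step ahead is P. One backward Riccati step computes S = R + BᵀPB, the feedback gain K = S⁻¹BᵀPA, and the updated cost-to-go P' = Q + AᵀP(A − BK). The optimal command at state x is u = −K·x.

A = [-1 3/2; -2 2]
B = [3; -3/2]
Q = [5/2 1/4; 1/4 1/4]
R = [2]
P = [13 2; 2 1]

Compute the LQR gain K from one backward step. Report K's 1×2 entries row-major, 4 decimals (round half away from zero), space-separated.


BᵀP = [36.0000 4.5000]
S = R + BᵀPB = [2] + [101.2500] = [103.2500]
BᵀPA = [-45.0000 63.0000]
K = S⁻¹·BᵀPA = [-0.4358 0.6102]
A−BK = [0.3075 -0.3305; -2.6538 2.9153]
AᵀP(A−BK) = [5.3874 -6.0424; -6.0424 6.8093]
P' = Q + AᵀP(A−BK) = [7.8874 -5.7924; -5.7924 7.0593]
tr(P') = 14.9467

-0.4358 0.6102


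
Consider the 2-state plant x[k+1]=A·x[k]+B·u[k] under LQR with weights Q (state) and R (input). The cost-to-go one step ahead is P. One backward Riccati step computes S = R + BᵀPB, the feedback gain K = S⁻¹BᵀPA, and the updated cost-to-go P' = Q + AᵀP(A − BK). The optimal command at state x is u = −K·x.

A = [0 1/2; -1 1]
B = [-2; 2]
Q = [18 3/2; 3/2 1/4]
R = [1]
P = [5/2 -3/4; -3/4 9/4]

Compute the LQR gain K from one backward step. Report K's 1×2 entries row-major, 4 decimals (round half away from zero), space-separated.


BᵀP = [-6.5000 6.0000]
S = R + BᵀPB = [1] + [25.0000] = [26.0000]
BᵀPA = [-6.0000 2.7500]
K = S⁻¹·BᵀPA = [-0.2308 0.1058]
A−BK = [-0.4615 0.7115; -0.5385 0.7885]
AᵀP(A−BK) = [0.8654 -1.2404; -1.2404 1.8341]
P' = Q + AᵀP(A−BK) = [18.8654 0.2596; 0.2596 2.0841]
tr(P') = 20.9495

-0.2308 0.1058


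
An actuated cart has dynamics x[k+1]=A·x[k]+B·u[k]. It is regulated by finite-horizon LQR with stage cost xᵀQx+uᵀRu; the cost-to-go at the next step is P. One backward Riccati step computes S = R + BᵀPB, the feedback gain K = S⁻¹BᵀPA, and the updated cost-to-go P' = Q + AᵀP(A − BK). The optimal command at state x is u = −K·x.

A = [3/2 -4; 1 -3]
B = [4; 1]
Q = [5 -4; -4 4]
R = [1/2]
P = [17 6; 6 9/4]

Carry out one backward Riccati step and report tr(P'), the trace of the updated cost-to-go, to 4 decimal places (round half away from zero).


BᵀP = [74.0000 26.2500]
S = R + BᵀPB = [1/2] + [322.2500] = [322.7500]
BᵀPA = [137.2500 -374.7500]
K = S⁻¹·BᵀPA = [0.4253 -1.1611]
A−BK = [-0.2010 0.6445; 0.5747 -1.8389]
AᵀP(A−BK) = [0.1342 -0.3869; -0.3869 1.1220]
P' = Q + AᵀP(A−BK) = [5.1342 -4.3869; -4.3869 5.1220]
tr(P') = 10.2562

10.2562


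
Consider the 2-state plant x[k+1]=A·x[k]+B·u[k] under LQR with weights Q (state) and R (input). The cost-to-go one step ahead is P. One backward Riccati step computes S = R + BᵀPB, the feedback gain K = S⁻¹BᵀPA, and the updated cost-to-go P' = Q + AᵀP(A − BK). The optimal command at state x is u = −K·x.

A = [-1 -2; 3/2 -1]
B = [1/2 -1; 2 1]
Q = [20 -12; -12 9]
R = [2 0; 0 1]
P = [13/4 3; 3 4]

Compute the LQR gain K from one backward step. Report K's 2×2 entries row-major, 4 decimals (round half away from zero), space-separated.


0.2222 -1.0466 0.5926 0.6499

BᵀP = [7.6250 9.5000; -0.2500 1.0000]
S = R + BᵀPB = [2 0; 0 1] + [22.8125 1.8750; 1.8750 1.2500] = [24.8125 1.8750; 1.8750 2.2500]
BᵀPA = [6.6250 -24.7500; 1.7500 -0.5000]
K = S⁻¹·BᵀPA = [0.2222 -1.0466; 0.5926 0.6499]
A−BK = [-0.5185 -0.8268; 0.4630 0.4432]
AᵀP(A−BK) = [0.7407 0.2963; 0.2963 3.4217]
P' = Q + AᵀP(A−BK) = [20.7407 -11.7037; -11.7037 12.4217]
tr(P') = 33.1625


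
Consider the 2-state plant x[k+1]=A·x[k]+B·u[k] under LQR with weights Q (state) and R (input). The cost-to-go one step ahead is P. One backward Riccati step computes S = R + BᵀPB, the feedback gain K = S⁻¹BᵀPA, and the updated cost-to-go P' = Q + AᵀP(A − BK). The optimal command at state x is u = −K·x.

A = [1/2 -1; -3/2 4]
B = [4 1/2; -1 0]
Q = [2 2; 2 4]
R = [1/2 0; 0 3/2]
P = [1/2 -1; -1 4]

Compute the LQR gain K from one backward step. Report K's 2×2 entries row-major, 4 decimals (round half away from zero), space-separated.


0.6640 -1.7223 -0.0744 0.2052

BᵀP = [3.0000 -8.0000; 0.2500 -0.5000]
S = R + BᵀPB = [1/2 0; 0 3/2] + [20.0000 1.5000; 1.5000 0.1250] = [20.5000 1.5000; 1.5000 1.6250]
BᵀPA = [13.5000 -35.0000; 0.8750 -2.2500]
K = S⁻¹·BᵀPA = [0.6640 -1.7223; -0.0744 0.2052]
A−BK = [-2.1187 5.7867; -0.8360 2.2777]
AᵀP(A−BK) = [1.7264 -4.6781; -4.6781 12.6801]
P' = Q + AᵀP(A−BK) = [3.7264 -2.6781; -2.6781 16.6801]
tr(P') = 20.4064


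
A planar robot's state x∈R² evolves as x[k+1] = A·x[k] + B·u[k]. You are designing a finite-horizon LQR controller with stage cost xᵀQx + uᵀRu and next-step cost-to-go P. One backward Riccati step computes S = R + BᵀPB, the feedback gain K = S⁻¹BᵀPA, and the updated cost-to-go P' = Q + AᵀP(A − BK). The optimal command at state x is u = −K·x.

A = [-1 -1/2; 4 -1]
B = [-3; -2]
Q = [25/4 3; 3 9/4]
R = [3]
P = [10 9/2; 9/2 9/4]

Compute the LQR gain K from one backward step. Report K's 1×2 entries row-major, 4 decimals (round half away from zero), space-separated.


BᵀP = [-39.0000 -18.0000]
S = R + BᵀPB = [3] + [153.0000] = [156.0000]
BᵀPA = [-33.0000 37.5000]
K = S⁻¹·BᵀPA = [-0.2115 0.2404]
A−BK = [-1.6346 0.2212; 3.5769 -0.5192]
AᵀP(A−BK) = [3.0192 -0.5673; -0.5673 0.2356]
P' = Q + AᵀP(A−BK) = [9.2692 2.4327; 2.4327 2.4856]
tr(P') = 11.7548

-0.2115 0.2404


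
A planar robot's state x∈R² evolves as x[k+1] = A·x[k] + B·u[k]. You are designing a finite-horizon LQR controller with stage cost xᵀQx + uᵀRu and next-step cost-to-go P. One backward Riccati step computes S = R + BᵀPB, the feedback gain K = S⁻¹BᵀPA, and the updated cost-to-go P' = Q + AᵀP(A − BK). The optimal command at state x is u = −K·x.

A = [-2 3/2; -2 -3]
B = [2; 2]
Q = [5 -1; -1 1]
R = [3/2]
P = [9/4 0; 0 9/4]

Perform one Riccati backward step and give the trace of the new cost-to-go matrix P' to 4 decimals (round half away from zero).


30.3606

BᵀP = [4.5000 4.5000]
S = R + BᵀPB = [3/2] + [18.0000] = [19.5000]
BᵀPA = [-18.0000 -6.7500]
K = S⁻¹·BᵀPA = [-0.9231 -0.3462]
A−BK = [-0.1538 2.1923; -0.1538 -2.3077]
AᵀP(A−BK) = [1.3846 0.5192; 0.5192 22.9760]
P' = Q + AᵀP(A−BK) = [6.3846 -0.4808; -0.4808 23.9760]
tr(P') = 30.3606


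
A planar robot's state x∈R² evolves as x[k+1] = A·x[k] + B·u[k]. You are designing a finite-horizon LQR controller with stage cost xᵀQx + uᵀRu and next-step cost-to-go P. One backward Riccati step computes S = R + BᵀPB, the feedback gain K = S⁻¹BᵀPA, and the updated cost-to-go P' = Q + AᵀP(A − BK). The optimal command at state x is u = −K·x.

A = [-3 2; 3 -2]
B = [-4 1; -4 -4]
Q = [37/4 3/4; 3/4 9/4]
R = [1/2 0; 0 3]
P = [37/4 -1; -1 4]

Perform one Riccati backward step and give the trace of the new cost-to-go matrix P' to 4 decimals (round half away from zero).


17.6580

BᵀP = [-33.0000 -12.0000; 13.2500 -17.0000]
S = R + BᵀPB = [1/2 0; 0 3] + [180.0000 15.0000; 15.0000 81.2500] = [180.5000 15.0000; 15.0000 84.2500]
BᵀPA = [63.0000 -42.0000; -90.7500 60.5000]
K = S⁻¹·BᵀPA = [0.4451 -0.2968; -1.1564 0.7709]
A−BK = [-0.0631 0.0421; 0.1549 -0.1033]
AᵀP(A−BK) = [4.2632 -2.8421; -2.8421 1.8948]
P' = Q + AᵀP(A−BK) = [13.5132 -2.0921; -2.0921 4.1448]
tr(P') = 17.6580


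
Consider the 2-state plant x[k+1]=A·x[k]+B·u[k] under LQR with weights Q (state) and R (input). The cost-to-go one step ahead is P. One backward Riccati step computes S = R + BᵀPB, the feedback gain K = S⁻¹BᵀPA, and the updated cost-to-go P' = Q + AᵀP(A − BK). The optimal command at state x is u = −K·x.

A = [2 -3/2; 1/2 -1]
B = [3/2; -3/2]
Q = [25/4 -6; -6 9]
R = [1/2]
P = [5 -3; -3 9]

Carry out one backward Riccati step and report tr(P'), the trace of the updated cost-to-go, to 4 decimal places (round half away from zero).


37.8049

BᵀP = [12.0000 -18.0000]
S = R + BᵀPB = [1/2] + [45.0000] = [45.5000]
BᵀPA = [15.0000 0.0000]
K = S⁻¹·BᵀPA = [0.3297 0.0000]
A−BK = [1.5055 -1.5000; 0.9945 -1.0000]
AᵀP(A−BK) = [11.3049 -11.2500; -11.2500 11.2500]
P' = Q + AᵀP(A−BK) = [17.5549 -17.2500; -17.2500 20.2500]
tr(P') = 37.8049


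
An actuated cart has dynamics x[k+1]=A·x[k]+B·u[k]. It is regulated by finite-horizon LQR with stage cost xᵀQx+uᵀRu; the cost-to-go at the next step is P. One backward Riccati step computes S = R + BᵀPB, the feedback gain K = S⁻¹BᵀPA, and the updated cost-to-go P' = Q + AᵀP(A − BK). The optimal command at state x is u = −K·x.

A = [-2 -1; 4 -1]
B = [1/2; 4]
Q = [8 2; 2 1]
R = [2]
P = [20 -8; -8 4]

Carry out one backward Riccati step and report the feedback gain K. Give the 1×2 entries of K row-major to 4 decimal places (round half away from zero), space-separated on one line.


2.3590 0.2564

BᵀP = [-22.0000 12.0000]
S = R + BᵀPB = [2] + [37.0000] = [39.0000]
BᵀPA = [92.0000 10.0000]
K = S⁻¹·BᵀPA = [2.3590 0.2564]
A−BK = [-3.1795 -1.1282; -5.4359 -2.0256]
AᵀP(A−BK) = [54.9744 16.4103; 16.4103 5.4359]
P' = Q + AᵀP(A−BK) = [62.9744 18.4103; 18.4103 6.4359]
tr(P') = 69.4103


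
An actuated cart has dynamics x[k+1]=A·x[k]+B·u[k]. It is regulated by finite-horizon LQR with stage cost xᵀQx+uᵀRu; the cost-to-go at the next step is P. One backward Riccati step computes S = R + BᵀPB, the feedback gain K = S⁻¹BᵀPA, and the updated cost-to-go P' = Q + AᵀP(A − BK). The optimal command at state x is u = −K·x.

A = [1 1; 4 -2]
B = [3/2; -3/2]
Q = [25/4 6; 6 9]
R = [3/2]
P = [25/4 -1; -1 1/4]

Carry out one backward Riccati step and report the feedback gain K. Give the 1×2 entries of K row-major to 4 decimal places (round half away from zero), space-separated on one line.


0.1636 0.7091

BᵀP = [10.8750 -1.8750]
S = R + BᵀPB = [3/2] + [19.1250] = [20.6250]
BᵀPA = [3.3750 14.6250]
K = S⁻¹·BᵀPA = [0.1636 0.7091]
A−BK = [0.7545 -0.0636; 4.2455 -0.9364]
AᵀP(A−BK) = [1.6977 -0.1432; -0.1432 0.8795]
P' = Q + AᵀP(A−BK) = [7.9477 5.8568; 5.8568 9.8795]
tr(P') = 17.8273


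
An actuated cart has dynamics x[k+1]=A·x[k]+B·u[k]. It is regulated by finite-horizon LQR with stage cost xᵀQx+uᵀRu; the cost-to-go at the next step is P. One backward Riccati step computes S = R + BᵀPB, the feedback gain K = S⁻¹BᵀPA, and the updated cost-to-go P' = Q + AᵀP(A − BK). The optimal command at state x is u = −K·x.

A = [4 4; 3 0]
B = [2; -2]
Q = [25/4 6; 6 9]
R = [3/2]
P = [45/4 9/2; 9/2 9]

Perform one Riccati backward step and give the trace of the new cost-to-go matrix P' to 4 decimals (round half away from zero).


BᵀP = [13.5000 -9.0000]
S = R + BᵀPB = [3/2] + [45.0000] = [46.5000]
BᵀPA = [27.0000 54.0000]
K = S⁻¹·BᵀPA = [0.5806 1.1613]
A−BK = [2.8387 1.6774; 4.1613 2.3226]
AᵀP(A−BK) = [353.3226 202.6452; 202.6452 117.2903]
P' = Q + AᵀP(A−BK) = [359.5726 208.6452; 208.6452 126.2903]
tr(P') = 485.8629

485.8629


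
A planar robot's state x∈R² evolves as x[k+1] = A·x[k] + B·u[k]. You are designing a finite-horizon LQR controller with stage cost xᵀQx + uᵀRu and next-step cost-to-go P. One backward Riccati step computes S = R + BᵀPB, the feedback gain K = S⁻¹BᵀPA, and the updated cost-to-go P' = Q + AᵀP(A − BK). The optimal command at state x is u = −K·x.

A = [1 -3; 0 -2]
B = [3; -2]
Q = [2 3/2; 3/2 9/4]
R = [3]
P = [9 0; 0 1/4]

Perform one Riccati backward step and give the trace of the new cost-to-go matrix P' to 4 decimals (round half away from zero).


BᵀP = [27.0000 -0.5000]
S = R + BᵀPB = [3] + [82.0000] = [85.0000]
BᵀPA = [27.0000 -80.0000]
K = S⁻¹·BᵀPA = [0.3176 -0.9412]
A−BK = [0.0471 -0.1765; 0.6353 -3.8824]
AᵀP(A−BK) = [0.4235 -1.5882; -1.5882 6.7059]
P' = Q + AᵀP(A−BK) = [2.4235 -0.0882; -0.0882 8.9559]
tr(P') = 11.3794

11.3794


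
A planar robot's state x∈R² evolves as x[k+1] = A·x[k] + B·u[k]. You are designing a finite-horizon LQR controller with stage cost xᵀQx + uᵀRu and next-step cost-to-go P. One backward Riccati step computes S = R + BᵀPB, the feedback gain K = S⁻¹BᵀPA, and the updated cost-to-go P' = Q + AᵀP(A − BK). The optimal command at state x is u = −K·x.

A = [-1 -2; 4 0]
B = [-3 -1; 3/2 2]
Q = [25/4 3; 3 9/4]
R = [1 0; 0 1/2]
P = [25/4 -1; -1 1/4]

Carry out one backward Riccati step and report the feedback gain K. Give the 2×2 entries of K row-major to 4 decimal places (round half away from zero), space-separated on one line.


0.2108 0.5420 0.7285 0.1589

BᵀP = [-20.2500 3.3750; -8.2500 1.5000]
S = R + BᵀPB = [1 0; 0 1/2] + [65.8125 27.0000; 27.0000 11.2500] = [66.8125 27.0000; 27.0000 11.7500]
BᵀPA = [33.7500 40.5000; 14.2500 16.5000]
K = S⁻¹·BᵀPA = [0.2108 0.5420; 0.7285 0.1589]
A−BK = [0.3607 -0.2152; 2.2269 -1.1307]
AᵀP(A−BK) = [0.7562 -0.0555; -0.0555 0.4288]
P' = Q + AᵀP(A−BK) = [7.0062 2.9445; 2.9445 2.6788]
tr(P') = 9.6850


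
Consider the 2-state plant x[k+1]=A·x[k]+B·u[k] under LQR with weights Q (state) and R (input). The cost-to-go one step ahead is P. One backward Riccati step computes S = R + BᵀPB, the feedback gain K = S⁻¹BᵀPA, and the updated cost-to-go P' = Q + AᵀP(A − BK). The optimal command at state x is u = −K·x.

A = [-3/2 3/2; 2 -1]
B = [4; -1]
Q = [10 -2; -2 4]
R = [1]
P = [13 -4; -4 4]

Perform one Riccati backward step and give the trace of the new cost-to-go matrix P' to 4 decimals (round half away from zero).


BᵀP = [56.0000 -20.0000]
S = R + BᵀPB = [1] + [244.0000] = [245.0000]
BᵀPA = [-124.0000 104.0000]
K = S⁻¹·BᵀPA = [-0.5061 0.4245]
A−BK = [0.5245 -0.1980; 1.4939 -0.5755]
AᵀP(A−BK) = [6.4908 -2.6133; -2.6133 1.1031]
P' = Q + AᵀP(A−BK) = [16.4908 -4.6133; -4.6133 5.1031]
tr(P') = 21.5939

21.5939


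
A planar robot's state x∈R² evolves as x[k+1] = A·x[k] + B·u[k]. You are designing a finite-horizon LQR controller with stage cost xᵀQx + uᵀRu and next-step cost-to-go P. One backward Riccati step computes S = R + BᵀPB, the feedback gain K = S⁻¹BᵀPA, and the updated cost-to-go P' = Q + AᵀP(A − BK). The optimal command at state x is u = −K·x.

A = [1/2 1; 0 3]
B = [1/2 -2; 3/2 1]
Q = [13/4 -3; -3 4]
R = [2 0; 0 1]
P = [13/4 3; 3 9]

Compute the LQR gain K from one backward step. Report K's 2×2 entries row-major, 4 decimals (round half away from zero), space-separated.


BᵀP = [6.1250 15.0000; -3.5000 3.0000]
S = R + BᵀPB = [2 0; 0 1] + [25.5625 2.7500; 2.7500 10.0000] = [27.5625 2.7500; 2.7500 11.0000]
BᵀPA = [3.0625 51.1250; -1.7500 5.5000]
K = S⁻¹·BᵀPA = [0.1302 1.8512; -0.1916 0.0372]
A−BK = [0.0516 0.1488; -0.0037 0.1860]
AᵀP(A−BK) = [0.0783 0.5209; 0.5209 7.4047]
P' = Q + AᵀP(A−BK) = [3.3283 -2.4791; -2.4791 11.4047]
tr(P') = 14.7329

0.1302 1.8512 -0.1916 0.0372


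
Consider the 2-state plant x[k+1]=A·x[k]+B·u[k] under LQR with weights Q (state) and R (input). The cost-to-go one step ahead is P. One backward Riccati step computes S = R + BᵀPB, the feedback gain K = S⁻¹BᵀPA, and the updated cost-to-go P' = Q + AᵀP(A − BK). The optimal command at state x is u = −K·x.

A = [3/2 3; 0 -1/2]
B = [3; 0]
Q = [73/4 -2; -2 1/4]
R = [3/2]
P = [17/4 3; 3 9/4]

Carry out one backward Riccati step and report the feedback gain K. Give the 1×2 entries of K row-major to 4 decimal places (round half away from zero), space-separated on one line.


0.4811 0.8491

BᵀP = [12.7500 9.0000]
S = R + BᵀPB = [3/2] + [38.2500] = [39.7500]
BᵀPA = [19.1250 33.7500]
K = S⁻¹·BᵀPA = [0.4811 0.8491]
A−BK = [0.0566 0.4528; 0.0000 -0.5000]
AᵀP(A−BK) = [0.3608 0.6368; 0.6368 1.1568]
P' = Q + AᵀP(A−BK) = [18.6108 -1.3632; -1.3632 1.4068]
tr(P') = 20.0177


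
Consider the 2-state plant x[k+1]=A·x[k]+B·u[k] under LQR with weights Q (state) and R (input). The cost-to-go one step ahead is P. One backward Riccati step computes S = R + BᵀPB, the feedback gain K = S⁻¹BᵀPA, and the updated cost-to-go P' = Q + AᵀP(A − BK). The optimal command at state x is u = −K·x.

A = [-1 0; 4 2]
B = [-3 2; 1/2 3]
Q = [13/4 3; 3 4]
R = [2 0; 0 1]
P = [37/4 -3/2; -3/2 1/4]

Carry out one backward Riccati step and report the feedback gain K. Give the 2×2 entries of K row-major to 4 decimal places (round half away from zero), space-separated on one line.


0.3888 0.0848 -0.2801 -0.0379

BᵀP = [-28.5000 4.6250; 14.0000 -2.2500]
S = R + BᵀPB = [2 0; 0 1] + [87.8125 -43.1250; -43.1250 21.2500] = [89.8125 -43.1250; -43.1250 22.2500]
BᵀPA = [47.0000 9.2500; -23.0000 -4.5000]
K = S⁻¹·BᵀPA = [0.3888 0.0848; -0.2801 -0.0379]
A−BK = [0.7267 0.3302; 4.6459 2.0713]
AᵀP(A−BK) = [0.5333 0.1430; 0.1430 0.0451]
P' = Q + AᵀP(A−BK) = [3.7833 3.1430; 3.1430 4.0451]
tr(P') = 7.8284


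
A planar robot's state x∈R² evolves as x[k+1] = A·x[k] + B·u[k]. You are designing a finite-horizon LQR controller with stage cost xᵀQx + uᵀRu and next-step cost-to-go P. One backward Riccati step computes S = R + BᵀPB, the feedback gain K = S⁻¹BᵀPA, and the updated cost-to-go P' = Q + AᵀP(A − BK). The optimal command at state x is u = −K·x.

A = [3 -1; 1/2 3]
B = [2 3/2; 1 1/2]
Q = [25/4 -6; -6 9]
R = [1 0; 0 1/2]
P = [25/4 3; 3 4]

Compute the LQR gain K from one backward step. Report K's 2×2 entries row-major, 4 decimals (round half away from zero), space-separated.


0.4432 1.0603 1.1641 -1.0631

BᵀP = [15.5000 10.0000; 10.8750 6.5000]
S = R + BᵀPB = [1 0; 0 1/2] + [41.0000 28.2500; 28.2500 19.5625] = [42.0000 28.2500; 28.2500 20.0625]
BᵀPA = [51.5000 14.5000; 35.8750 8.6250]
K = S⁻¹·BᵀPA = [0.4432 1.0603; 1.1641 -1.0631]
A−BK = [0.3675 -1.5259; -0.5252 2.4712]
AᵀP(A−BK) = [1.6634 -3.7167; -3.7167 18.0449]
P' = Q + AᵀP(A−BK) = [7.9134 -9.7167; -9.7167 27.0449]
tr(P') = 34.9583


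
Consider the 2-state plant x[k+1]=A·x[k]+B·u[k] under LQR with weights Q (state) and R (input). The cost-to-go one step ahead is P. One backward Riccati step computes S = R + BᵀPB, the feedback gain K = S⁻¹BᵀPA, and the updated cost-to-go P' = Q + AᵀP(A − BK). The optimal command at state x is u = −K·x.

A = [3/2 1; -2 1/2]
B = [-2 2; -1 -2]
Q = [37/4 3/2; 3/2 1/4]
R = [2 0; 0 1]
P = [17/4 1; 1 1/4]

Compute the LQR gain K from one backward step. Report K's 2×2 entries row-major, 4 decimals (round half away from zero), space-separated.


BᵀP = [-9.5000 -2.2500; 6.5000 1.5000]
S = R + BᵀPB = [2 0; 0 1] + [21.2500 -14.5000; -14.5000 10.0000] = [23.2500 -14.5000; -14.5000 11.0000]
BᵀPA = [-9.7500 -10.6250; 6.7500 7.2500]
K = S⁻¹·BᵀPA = [-0.2060 -0.2582; 0.3420 0.3187]
A−BK = [0.4038 -0.1538; -1.5220 0.8791]
AᵀP(A−BK) = [0.2448 0.2060; 0.2060 0.2582]
P' = Q + AᵀP(A−BK) = [9.4948 1.7060; 1.7060 0.5082]
tr(P') = 10.0031

-0.2060 -0.2582 0.3420 0.3187


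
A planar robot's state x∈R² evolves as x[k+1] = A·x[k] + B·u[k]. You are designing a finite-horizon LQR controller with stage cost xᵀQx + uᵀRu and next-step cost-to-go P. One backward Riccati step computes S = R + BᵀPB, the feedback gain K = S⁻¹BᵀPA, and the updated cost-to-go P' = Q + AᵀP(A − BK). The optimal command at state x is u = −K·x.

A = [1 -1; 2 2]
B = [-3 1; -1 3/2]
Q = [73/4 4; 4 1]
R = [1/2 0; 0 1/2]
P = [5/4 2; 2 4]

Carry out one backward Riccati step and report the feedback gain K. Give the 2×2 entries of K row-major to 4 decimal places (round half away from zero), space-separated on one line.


-0.3248 0.1496 0.8066 0.8869

BᵀP = [-5.7500 -10.0000; 4.2500 8.0000]
S = R + BᵀPB = [1/2 0; 0 1/2] + [27.2500 -20.7500; -20.7500 16.2500] = [27.7500 -20.7500; -20.7500 16.7500]
BᵀPA = [-25.7500 -14.2500; 20.2500 11.7500]
K = S⁻¹·BᵀPA = [-0.3248 0.1496; 0.8066 0.8869]
A−BK = [-0.7810 -1.4380; 0.4653 0.8193]
AᵀP(A−BK) = [0.5529 0.6442; 0.6442 0.9617]
P' = Q + AᵀP(A−BK) = [18.8029 4.6442; 4.6442 1.9617]
tr(P') = 20.7646


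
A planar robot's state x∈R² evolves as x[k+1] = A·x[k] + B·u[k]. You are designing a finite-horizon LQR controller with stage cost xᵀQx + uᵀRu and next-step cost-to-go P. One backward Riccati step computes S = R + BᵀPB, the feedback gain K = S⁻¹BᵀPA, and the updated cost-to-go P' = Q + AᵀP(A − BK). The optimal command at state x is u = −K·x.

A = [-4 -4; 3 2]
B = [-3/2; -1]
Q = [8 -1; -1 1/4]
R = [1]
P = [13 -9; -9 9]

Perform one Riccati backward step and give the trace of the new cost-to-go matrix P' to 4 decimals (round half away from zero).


437.4745

BᵀP = [-10.5000 4.5000]
S = R + BᵀPB = [1] + [11.2500] = [12.2500]
BᵀPA = [55.5000 51.0000]
K = S⁻¹·BᵀPA = [4.5306 4.1633]
A−BK = [2.7959 2.2449; 7.5306 6.1633]
AᵀP(A−BK) = [253.5510 210.9388; 210.9388 175.6735]
P' = Q + AᵀP(A−BK) = [261.5510 209.9388; 209.9388 175.9235]
tr(P') = 437.4745


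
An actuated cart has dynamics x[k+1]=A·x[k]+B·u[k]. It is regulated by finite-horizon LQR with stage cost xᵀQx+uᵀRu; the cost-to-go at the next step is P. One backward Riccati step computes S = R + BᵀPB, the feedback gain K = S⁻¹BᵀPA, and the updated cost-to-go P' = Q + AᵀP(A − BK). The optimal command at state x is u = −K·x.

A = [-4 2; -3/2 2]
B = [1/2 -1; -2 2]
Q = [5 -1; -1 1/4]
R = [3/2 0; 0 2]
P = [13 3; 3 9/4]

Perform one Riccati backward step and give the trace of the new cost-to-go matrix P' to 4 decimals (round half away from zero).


181.6108

BᵀP = [0.5000 -3.0000; -7.0000 1.5000]
S = R + BᵀPB = [3/2 0; 0 2] + [6.2500 -6.5000; -6.5000 10.0000] = [7.7500 -6.5000; -6.5000 12.0000]
BᵀPA = [2.5000 -5.0000; 25.7500 -11.0000]
K = S⁻¹·BᵀPA = [3.8892 -2.5911; 4.2525 -2.3202]
A−BK = [-1.6921 0.9754; -2.2266 1.4581]
AᵀP(A−BK) = [129.8387 -77.5271; -77.5271 46.5222]
P' = Q + AᵀP(A−BK) = [134.8387 -78.5271; -78.5271 46.7722]
tr(P') = 181.6108


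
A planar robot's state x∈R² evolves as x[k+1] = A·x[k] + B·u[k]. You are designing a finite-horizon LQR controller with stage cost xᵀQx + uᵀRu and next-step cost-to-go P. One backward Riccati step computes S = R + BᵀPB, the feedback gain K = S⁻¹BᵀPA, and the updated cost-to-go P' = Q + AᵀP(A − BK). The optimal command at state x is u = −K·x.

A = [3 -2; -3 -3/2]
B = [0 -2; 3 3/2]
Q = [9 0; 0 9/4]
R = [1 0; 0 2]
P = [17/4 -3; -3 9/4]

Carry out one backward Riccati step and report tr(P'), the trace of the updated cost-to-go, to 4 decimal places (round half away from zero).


15.0070

BᵀP = [-9.0000 6.7500; -13.0000 9.3750]
S = R + BᵀPB = [1 0; 0 2] + [20.2500 28.1250; 28.1250 40.0625] = [21.2500 28.1250; 28.1250 42.0625]
BᵀPA = [-47.2500 7.8750; -67.1250 11.9375]
K = S⁻¹·BᵀPA = [-0.9684 -0.0438; -0.9483 0.3131]
A−BK = [1.1033 -1.3739; 1.3277 -1.8383]
AᵀP(A−BK) = [3.0871 -0.9283; -0.9283 0.6699]
P' = Q + AᵀP(A−BK) = [12.0871 -0.9283; -0.9283 2.9199]
tr(P') = 15.0070


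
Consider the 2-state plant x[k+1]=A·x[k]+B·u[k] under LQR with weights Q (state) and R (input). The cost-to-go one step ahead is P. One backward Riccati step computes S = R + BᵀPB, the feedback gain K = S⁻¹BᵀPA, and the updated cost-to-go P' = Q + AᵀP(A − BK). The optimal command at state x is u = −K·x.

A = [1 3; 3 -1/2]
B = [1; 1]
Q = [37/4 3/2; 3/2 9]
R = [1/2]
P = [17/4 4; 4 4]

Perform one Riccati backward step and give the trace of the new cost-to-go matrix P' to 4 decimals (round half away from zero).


21.9515

BᵀP = [8.2500 8.0000]
S = R + BᵀPB = [1/2] + [16.2500] = [16.7500]
BᵀPA = [32.2500 20.7500]
K = S⁻¹·BᵀPA = [1.9254 1.2388]
A−BK = [-0.9254 1.7612; 1.0746 -1.7388]
AᵀP(A−BK) = [2.1567 0.7985; 0.7985 1.5448]
P' = Q + AᵀP(A−BK) = [11.4067 2.2985; 2.2985 10.5448]
tr(P') = 21.9515


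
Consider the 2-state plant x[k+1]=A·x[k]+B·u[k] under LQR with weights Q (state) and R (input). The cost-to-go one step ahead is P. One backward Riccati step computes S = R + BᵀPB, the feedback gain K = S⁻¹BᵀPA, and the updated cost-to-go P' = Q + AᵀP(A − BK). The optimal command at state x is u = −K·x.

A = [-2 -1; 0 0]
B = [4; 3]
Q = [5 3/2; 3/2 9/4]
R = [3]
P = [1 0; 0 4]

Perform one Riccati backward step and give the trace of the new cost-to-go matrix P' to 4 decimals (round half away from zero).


BᵀP = [4.0000 12.0000]
S = R + BᵀPB = [3] + [52.0000] = [55.0000]
BᵀPA = [-8.0000 -4.0000]
K = S⁻¹·BᵀPA = [-0.1455 -0.0727]
A−BK = [-1.4182 -0.7091; 0.4364 0.2182]
AᵀP(A−BK) = [2.8364 1.4182; 1.4182 0.7091]
P' = Q + AᵀP(A−BK) = [7.8364 2.9182; 2.9182 2.9591]
tr(P') = 10.7955

10.7955


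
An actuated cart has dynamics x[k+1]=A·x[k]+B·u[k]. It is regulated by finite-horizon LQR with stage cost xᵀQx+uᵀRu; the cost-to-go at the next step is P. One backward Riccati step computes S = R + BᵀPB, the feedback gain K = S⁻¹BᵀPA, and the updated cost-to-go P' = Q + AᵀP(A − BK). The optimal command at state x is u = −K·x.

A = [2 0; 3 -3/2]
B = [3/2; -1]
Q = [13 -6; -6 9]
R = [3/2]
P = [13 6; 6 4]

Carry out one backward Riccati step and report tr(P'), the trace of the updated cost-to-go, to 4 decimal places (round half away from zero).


BᵀP = [13.5000 5.0000]
S = R + BᵀPB = [3/2] + [15.2500] = [16.7500]
BᵀPA = [42.0000 -7.5000]
K = S⁻¹·BᵀPA = [2.5075 -0.4478]
A−BK = [-1.7612 0.6716; 5.5075 -1.9478]
AᵀP(A−BK) = [54.6866 -17.1940; -17.1940 5.6418]
P' = Q + AᵀP(A−BK) = [67.6866 -23.1940; -23.1940 14.6418]
tr(P') = 82.3284

82.3284
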